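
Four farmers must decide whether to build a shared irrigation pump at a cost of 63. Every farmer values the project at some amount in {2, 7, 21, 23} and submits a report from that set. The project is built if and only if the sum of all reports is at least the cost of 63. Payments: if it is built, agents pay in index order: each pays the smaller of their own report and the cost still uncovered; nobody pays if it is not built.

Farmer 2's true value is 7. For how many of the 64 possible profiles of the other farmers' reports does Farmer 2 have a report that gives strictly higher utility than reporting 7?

Others report (21, 21, 21): truth gives 0; report 2 gives 5 > 0. Violating.
Others report (21, 21, 23): truth gives 0; report 2 gives 5 > 0. Violating.
Others report (21, 23, 21): truth gives 0; report 2 gives 5 > 0. Violating.
Others report (21, 23, 23): truth gives 0; report 2 gives 5 > 0. Violating.
Others report (2, 2, 2): truth gives 0; no alternative beats it.
Others report (2, 2, 7): truth gives 0; no alternative beats it.
(Checking all 64 profiles: 8 have a profitable deviation, 56 do not.)

8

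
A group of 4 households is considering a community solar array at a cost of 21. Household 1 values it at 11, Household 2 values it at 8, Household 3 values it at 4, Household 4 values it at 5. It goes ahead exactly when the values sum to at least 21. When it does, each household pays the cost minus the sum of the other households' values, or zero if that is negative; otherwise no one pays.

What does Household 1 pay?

Total value 28 ≥ cost 21, so the project is built.
The other households' values sum to 17.
Cost minus that sum is 21 - 17 = 4.

4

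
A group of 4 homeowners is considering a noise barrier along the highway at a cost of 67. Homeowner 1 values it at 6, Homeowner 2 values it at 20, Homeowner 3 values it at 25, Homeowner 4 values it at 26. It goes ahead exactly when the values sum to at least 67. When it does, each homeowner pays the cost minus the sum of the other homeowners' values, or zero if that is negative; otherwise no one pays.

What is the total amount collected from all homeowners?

Total value 77 ≥ cost 67, so it is built.
Homeowner 1: others sum to 71; max(0, 67 - 71) = 0.
Homeowner 2: others sum to 57; max(0, 67 - 57) = 10.
Homeowner 3: others sum to 52; max(0, 67 - 52) = 15.
Homeowner 4: others sum to 51; max(0, 67 - 51) = 16.
Total collected = 0 + 10 + 15 + 16 = 41.

41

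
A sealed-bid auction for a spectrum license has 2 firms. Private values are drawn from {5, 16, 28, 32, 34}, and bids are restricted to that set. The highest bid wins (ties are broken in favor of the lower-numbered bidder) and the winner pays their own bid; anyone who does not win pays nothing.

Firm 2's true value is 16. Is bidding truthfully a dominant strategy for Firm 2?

Check each profile of the others' bids and compare truth against every alternative bid.
Others bid (5): truth gives 0, best alternative gives 0.
Others bid (16): truth gives 0, best alternative gives 0.
Others bid (28): truth gives 0, best alternative gives 0.
Others bid (32): truth gives 0, best alternative gives 0.
Others bid (34): truth gives 0, best alternative gives 0.
In every case the truthful bid is at least as good as any alternative, so it is a dominant strategy.

Yes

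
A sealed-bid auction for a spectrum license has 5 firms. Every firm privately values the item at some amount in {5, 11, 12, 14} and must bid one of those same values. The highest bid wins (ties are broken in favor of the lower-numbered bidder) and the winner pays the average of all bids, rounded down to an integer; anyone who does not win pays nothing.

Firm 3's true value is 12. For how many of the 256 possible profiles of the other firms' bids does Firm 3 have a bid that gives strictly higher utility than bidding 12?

78

Others bid (5, 5, 5, 14): truth gives 0; bid 14 gives 4 > 0. Violating.
Others bid (5, 5, 11, 14): truth gives 0; bid 14 gives 3 > 0. Violating.
Others bid (5, 5, 12, 14): truth gives 0; bid 14 gives 2 > 0. Violating.
Others bid (5, 5, 14, 5): truth gives 0; bid 14 gives 4 > 0. Violating.
Others bid (5, 5, 5, 5): truth gives 6; no alternative beats it.
Others bid (5, 5, 5, 11): truth gives 5; no alternative beats it.
(Checking all 256 profiles: 78 have a profitable deviation, 178 do not.)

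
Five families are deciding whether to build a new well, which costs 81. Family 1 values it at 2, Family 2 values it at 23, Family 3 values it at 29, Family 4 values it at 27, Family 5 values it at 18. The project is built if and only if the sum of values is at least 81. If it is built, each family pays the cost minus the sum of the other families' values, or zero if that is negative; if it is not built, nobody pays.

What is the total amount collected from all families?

25

Total value 99 ≥ cost 81, so it is built.
Family 1: others sum to 97; max(0, 81 - 97) = 0.
Family 2: others sum to 76; max(0, 81 - 76) = 5.
Family 3: others sum to 70; max(0, 81 - 70) = 11.
Family 4: others sum to 72; max(0, 81 - 72) = 9.
Family 5: others sum to 81; max(0, 81 - 81) = 0.
Total collected = 0 + 5 + 11 + 9 + 0 = 25.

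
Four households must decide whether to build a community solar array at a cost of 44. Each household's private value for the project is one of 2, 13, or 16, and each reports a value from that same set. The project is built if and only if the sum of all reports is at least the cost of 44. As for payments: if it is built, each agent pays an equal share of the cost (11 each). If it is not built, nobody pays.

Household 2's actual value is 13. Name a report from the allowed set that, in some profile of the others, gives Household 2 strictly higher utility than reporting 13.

Suppose Household 1 reports 2, Household 3 reports 13 and Household 4 reports 13.
Report 13: project not built, utility 0.
Report 16: project built, pays 11, utility 13 - 11 = 2.
So reporting 16 beats truth here (2 > 0).

16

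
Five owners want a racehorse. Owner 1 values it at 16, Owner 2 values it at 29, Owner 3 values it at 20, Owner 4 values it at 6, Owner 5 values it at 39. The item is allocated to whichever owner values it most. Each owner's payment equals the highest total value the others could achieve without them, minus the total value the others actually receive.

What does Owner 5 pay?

29

Owner 5 has the highest value and receives the item.
Without Owner 5, the item would go to the next-highest value, 29, so the others could achieve 29.
With Owner 5 present and winning, the others receive nothing, so their total is 0.
Payment = 29 - 0 = 29.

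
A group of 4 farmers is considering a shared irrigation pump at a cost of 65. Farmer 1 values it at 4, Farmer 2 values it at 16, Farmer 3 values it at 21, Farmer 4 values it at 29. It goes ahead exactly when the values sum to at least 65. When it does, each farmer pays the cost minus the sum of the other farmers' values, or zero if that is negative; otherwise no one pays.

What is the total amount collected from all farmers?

Total value 70 ≥ cost 65, so it is built.
Farmer 1: others sum to 66; max(0, 65 - 66) = 0.
Farmer 2: others sum to 54; max(0, 65 - 54) = 11.
Farmer 3: others sum to 49; max(0, 65 - 49) = 16.
Farmer 4: others sum to 41; max(0, 65 - 41) = 24.
Total collected = 0 + 11 + 16 + 24 = 51.

51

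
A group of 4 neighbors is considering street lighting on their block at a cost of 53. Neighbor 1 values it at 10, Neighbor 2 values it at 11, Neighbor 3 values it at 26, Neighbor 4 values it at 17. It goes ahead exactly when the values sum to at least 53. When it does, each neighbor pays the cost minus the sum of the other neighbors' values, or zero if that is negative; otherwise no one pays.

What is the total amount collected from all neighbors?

21

Total value 64 ≥ cost 53, so it is built.
Neighbor 1: others sum to 54; max(0, 53 - 54) = 0.
Neighbor 2: others sum to 53; max(0, 53 - 53) = 0.
Neighbor 3: others sum to 38; max(0, 53 - 38) = 15.
Neighbor 4: others sum to 47; max(0, 53 - 47) = 6.
Total collected = 0 + 0 + 15 + 6 = 21.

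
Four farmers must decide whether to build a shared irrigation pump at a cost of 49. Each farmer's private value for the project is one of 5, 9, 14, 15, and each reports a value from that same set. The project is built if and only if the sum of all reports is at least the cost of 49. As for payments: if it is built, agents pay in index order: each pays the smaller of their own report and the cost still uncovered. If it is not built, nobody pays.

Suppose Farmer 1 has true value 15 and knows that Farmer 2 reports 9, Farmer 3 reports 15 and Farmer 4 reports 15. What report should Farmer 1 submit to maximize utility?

Report 5: project not built, utility 0.
Report 9: project not built, utility 0.
Report 14: project built, pays 14, utility 15 - 14 = 1.
Report 15: project built, pays 15, utility 15 - 15 = 0.
The best choice is 14 with utility 1.

14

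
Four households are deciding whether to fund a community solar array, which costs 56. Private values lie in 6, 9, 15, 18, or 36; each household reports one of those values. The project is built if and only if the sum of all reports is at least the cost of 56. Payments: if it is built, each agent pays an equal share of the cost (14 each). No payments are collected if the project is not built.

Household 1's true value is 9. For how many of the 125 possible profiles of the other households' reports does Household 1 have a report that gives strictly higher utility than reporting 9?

Others report (6, 6, 36): truth gives -5; report 6 gives 0 > -5. Violating.
Others report (6, 36, 6): truth gives -5; report 6 gives 0 > -5. Violating.
Others report (15, 15, 18): truth gives -5; report 6 gives 0 > -5. Violating.
Others report (15, 18, 15): truth gives -5; report 6 gives 0 > -5. Violating.
Others report (6, 6, 6): truth gives 0; no alternative beats it.
Others report (6, 6, 9): truth gives 0; no alternative beats it.
(Checking all 125 profiles: 6 have a profitable deviation, 119 do not.)

6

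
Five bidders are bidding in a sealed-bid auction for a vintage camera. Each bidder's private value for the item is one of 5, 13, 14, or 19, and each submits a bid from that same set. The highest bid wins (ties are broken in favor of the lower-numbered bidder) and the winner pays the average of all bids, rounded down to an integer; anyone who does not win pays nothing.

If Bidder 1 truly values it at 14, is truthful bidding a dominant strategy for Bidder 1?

Consider the case where Bidder 2 bids 5, Bidder 3 bids 5, Bidder 4 bids 5 and Bidder 5 bids 5.
Truthful bid 14: wins, pays 6, utility 14 - 6 = 8.
Bid 5 instead: wins, pays 5, utility 14 - 5 = 9.
Since 9 > 8, bidding 5 is strictly better here, so truthful bidding is not dominant.

No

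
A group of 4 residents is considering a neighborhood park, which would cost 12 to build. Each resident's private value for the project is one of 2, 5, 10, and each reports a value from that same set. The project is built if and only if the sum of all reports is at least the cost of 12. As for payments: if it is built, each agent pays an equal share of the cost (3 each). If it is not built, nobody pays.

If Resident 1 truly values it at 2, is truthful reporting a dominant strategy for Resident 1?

Yes

Check each profile of the others' reports and compare truth against every alternative report.
Others report (2, 2, 5): truth gives 0, best alternative gives -1.
Others report (2, 5, 2): truth gives 0, best alternative gives -1.
Others report (5, 2, 2): truth gives 0, best alternative gives -1.
Others report (2, 2, 10): truth gives -1, best alternative gives -1.
Others report (2, 5, 5): truth gives -1, best alternative gives -1.
Others report (2, 5, 10): truth gives -1, best alternative gives -1.
(Remaining 21 profiles checked similarly; truth is weakly best in each.)
In every case the truthful report is at least as good as any alternative, so it is a dominant strategy.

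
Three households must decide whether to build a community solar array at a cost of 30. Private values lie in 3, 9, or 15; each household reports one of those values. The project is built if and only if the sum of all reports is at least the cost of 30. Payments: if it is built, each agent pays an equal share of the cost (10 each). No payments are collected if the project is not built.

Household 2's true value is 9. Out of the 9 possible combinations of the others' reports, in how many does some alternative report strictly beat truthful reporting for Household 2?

Others report (9, 15): truth gives -1; report 3 gives 0 > -1. Violating.
Others report (15, 9): truth gives -1; report 3 gives 0 > -1. Violating.
Others report (3, 3): truth gives 0; no alternative beats it.
Others report (3, 9): truth gives 0; no alternative beats it.
(Checking all 9 profiles: 2 have a profitable deviation, 7 do not.)

2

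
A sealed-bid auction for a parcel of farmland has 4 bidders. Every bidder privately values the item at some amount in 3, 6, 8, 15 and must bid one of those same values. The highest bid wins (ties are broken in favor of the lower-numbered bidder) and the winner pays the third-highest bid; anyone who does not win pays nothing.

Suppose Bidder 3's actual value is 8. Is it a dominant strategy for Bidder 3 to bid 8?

Consider the case where Bidder 1 bids 3, Bidder 2 bids 3 and Bidder 4 bids 15.
Truthful bid 8: loses, pays 0, utility 0.
Bid 15 instead: wins, pays 3, utility 8 - 3 = 5.
Since 5 > 0, bidding 15 is strictly better here, so truthful bidding is not dominant.

No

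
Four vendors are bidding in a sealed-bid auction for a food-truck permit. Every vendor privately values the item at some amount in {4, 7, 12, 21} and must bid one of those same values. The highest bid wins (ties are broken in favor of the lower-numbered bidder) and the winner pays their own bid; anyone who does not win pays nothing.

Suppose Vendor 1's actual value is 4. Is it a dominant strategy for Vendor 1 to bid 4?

Yes

Check each profile of the others' bids and compare truth against every alternative bid.
Others bid (4, 4, 4): truth gives 0, best alternative gives -3.
Others bid (4, 4, 7): truth gives 0, best alternative gives -3.
Others bid (4, 7, 4): truth gives 0, best alternative gives -3.
Others bid (4, 7, 7): truth gives 0, best alternative gives -3.
Others bid (7, 4, 4): truth gives 0, best alternative gives -3.
Others bid (7, 4, 7): truth gives 0, best alternative gives -3.
(Remaining 58 profiles checked similarly; truth is weakly best in each.)
In every case the truthful bid is at least as good as any alternative, so it is a dominant strategy.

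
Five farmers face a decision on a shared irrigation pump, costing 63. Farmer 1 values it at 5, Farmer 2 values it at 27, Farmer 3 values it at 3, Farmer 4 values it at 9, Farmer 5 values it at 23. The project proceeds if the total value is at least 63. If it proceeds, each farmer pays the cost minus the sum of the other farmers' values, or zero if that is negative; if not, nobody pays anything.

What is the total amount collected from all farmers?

Total value 67 ≥ cost 63, so it is built.
Farmer 1: others sum to 62; max(0, 63 - 62) = 1.
Farmer 2: others sum to 40; max(0, 63 - 40) = 23.
Farmer 3: others sum to 64; max(0, 63 - 64) = 0.
Farmer 4: others sum to 58; max(0, 63 - 58) = 5.
Farmer 5: others sum to 44; max(0, 63 - 44) = 19.
Total collected = 1 + 23 + 0 + 5 + 19 = 48.

48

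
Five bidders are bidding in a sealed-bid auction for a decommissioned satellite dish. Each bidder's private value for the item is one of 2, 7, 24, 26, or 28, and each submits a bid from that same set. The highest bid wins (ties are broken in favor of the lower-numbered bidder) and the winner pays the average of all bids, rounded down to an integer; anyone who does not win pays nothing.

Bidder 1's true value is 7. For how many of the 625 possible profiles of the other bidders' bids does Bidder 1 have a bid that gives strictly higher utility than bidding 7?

1

Others bid (2, 2, 2, 2): truth gives 4; bid 2 gives 5 > 4. Violating.
Others bid (2, 2, 2, 7): truth gives 3; no alternative beats it.
Others bid (2, 2, 2, 24): truth gives 0; no alternative beats it.
(Checking all 625 profiles: 1 has a profitable deviation, 624 do not.)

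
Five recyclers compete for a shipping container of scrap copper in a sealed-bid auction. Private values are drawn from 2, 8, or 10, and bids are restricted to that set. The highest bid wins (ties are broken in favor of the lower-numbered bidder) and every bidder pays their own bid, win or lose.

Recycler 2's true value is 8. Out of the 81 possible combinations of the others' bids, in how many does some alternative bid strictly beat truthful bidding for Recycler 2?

Others bid (2, 2, 2, 10): truth gives -8; bid 2 gives -2 > -8. Violating.
Others bid (2, 2, 8, 10): truth gives -8; bid 2 gives -2 > -8. Violating.
Others bid (2, 2, 10, 2): truth gives -8; bid 2 gives -2 > -8. Violating.
Others bid (2, 2, 10, 8): truth gives -8; bid 2 gives -2 > -8. Violating.
Others bid (2, 2, 2, 2): truth gives 0; no alternative beats it.
Others bid (2, 2, 2, 8): truth gives 0; no alternative beats it.
(Checking all 81 profiles: 73 have a profitable deviation, 8 do not.)

73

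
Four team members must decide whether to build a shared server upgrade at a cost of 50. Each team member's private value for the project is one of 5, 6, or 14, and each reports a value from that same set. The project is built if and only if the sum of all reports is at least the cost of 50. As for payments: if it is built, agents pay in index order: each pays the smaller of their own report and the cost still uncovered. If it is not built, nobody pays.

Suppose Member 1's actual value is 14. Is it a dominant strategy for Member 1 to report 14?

Check each profile of the others' reports and compare truth against every alternative report.
Others report (5, 5, 5): truth gives 0, best alternative gives 0.
Others report (5, 5, 6): truth gives 0, best alternative gives 0.
Others report (5, 5, 14): truth gives 0, best alternative gives 0.
Others report (5, 6, 5): truth gives 0, best alternative gives 0.
Others report (5, 6, 6): truth gives 0, best alternative gives 0.
Others report (5, 6, 14): truth gives 0, best alternative gives 0.
(Remaining 21 profiles checked similarly; truth is weakly best in each.)
In every case the truthful report is at least as good as any alternative, so it is a dominant strategy.

Yes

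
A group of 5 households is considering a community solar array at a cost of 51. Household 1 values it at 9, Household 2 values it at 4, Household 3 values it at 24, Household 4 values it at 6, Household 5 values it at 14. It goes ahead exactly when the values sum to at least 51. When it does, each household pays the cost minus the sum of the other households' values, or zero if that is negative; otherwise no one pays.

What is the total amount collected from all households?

29

Total value 57 ≥ cost 51, so it is built.
Household 1: others sum to 48; max(0, 51 - 48) = 3.
Household 2: others sum to 53; max(0, 51 - 53) = 0.
Household 3: others sum to 33; max(0, 51 - 33) = 18.
Household 4: others sum to 51; max(0, 51 - 51) = 0.
Household 5: others sum to 43; max(0, 51 - 43) = 8.
Total collected = 3 + 0 + 18 + 0 + 8 = 29.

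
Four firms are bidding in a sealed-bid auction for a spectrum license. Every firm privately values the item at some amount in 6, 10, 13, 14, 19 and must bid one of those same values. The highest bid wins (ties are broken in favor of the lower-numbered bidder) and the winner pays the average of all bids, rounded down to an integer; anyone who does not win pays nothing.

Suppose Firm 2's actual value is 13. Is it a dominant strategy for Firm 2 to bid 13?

No

Consider the case where Firm 1 bids 6, Firm 3 bids 6 and Firm 4 bids 14.
Truthful bid 13: loses, pays 0, utility 0.
Bid 14 instead: wins, pays 10, utility 13 - 10 = 3.
Since 3 > 0, bidding 14 is strictly better here, so truthful bidding is not dominant.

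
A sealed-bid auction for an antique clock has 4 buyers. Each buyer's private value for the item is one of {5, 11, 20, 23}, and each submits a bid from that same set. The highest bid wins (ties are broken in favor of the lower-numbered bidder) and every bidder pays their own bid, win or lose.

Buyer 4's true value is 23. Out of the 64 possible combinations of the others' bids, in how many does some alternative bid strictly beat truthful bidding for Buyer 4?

45

Others bid (5, 5, 5): truth gives 0; bid 11 gives 12 > 0. Violating.
Others bid (5, 5, 11): truth gives 0; bid 20 gives 3 > 0. Violating.
Others bid (5, 5, 23): truth gives -23; bid 5 gives -5 > -23. Violating.
Others bid (5, 11, 5): truth gives 0; bid 20 gives 3 > 0. Violating.
Others bid (5, 5, 20): truth gives 0; no alternative beats it.
Others bid (5, 11, 20): truth gives 0; no alternative beats it.
(Checking all 64 profiles: 45 have a profitable deviation, 19 do not.)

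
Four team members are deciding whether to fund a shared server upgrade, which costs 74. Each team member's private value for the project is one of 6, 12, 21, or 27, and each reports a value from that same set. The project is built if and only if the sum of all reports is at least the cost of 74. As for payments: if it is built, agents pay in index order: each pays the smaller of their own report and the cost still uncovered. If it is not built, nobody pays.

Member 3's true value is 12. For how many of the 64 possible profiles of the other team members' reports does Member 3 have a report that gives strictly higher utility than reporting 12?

7

Others report (21, 21, 27): truth gives 0; report 6 gives 6 > 0. Violating.
Others report (21, 27, 21): truth gives 0; report 6 gives 6 > 0. Violating.
Others report (21, 27, 27): truth gives 0; report 6 gives 6 > 0. Violating.
Others report (27, 21, 21): truth gives 0; report 6 gives 6 > 0. Violating.
Others report (6, 6, 6): truth gives 0; no alternative beats it.
Others report (6, 6, 12): truth gives 0; no alternative beats it.
(Checking all 64 profiles: 7 have a profitable deviation, 57 do not.)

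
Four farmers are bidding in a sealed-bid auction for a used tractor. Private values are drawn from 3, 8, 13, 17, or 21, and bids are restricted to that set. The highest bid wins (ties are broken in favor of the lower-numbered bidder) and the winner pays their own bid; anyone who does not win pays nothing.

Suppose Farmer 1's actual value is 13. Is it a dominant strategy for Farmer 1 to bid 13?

Consider the case where Farmer 2 bids 3, Farmer 3 bids 3 and Farmer 4 bids 3.
Truthful bid 13: wins, pays 13, utility 13 - 13 = 0.
Bid 3 instead: wins, pays 3, utility 13 - 3 = 10.
Since 10 > 0, bidding 3 is strictly better here, so truthful bidding is not dominant.

No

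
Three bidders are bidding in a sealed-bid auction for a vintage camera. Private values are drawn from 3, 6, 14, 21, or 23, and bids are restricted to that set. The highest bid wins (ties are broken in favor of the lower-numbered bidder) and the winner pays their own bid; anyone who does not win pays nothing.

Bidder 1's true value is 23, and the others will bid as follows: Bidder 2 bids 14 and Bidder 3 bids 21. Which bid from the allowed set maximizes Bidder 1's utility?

Bid 3: loses, pays 0, utility 0.
Bid 6: loses, pays 0, utility 0.
Bid 14: loses, pays 0, utility 0.
Bid 21: wins, pays 21, utility 23 - 21 = 2.
Bid 23: wins, pays 23, utility 23 - 23 = 0.
The best choice is 21 with utility 2.

21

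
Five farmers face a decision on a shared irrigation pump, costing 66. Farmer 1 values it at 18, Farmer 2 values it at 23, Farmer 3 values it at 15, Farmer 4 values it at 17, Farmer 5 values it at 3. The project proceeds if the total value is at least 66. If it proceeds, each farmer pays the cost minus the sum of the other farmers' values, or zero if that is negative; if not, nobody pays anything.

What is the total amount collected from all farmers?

Total value 76 ≥ cost 66, so it is built.
Farmer 1: others sum to 58; max(0, 66 - 58) = 8.
Farmer 2: others sum to 53; max(0, 66 - 53) = 13.
Farmer 3: others sum to 61; max(0, 66 - 61) = 5.
Farmer 4: others sum to 59; max(0, 66 - 59) = 7.
Farmer 5: others sum to 73; max(0, 66 - 73) = 0.
Total collected = 8 + 13 + 5 + 7 + 0 = 33.

33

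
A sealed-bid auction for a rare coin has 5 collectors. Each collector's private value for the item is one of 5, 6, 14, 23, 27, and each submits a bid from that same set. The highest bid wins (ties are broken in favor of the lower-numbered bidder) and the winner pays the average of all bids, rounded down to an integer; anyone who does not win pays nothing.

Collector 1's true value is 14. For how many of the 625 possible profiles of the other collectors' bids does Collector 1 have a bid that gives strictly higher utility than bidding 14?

Others bid (5, 5, 5, 5): truth gives 8; bid 5 gives 9 > 8. Violating.
Others bid (5, 5, 5, 6): truth gives 7; bid 6 gives 9 > 7. Violating.
Others bid (5, 5, 5, 23): truth gives 0; bid 23 gives 2 > 0. Violating.
Others bid (5, 5, 5, 27): truth gives 0; bid 27 gives 1 > 0. Violating.
Others bid (5, 5, 5, 14): truth gives 6; no alternative beats it.
Others bid (5, 5, 6, 14): truth gives 6; no alternative beats it.
(Checking all 625 profiles: 52 have a profitable deviation, 573 do not.)

52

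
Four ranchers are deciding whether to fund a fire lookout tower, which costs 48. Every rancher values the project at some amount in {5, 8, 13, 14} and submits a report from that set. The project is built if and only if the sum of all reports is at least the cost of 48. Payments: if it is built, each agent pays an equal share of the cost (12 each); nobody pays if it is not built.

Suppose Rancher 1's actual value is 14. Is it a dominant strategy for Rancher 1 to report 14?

Yes

Check each profile of the others' reports and compare truth against every alternative report.
Others report (8, 13, 13): truth gives 2, best alternative gives 0.
Others report (13, 8, 13): truth gives 2, best alternative gives 0.
Others report (13, 13, 8): truth gives 2, best alternative gives 0.
Others report (8, 13, 14): truth gives 2, best alternative gives 2.
Others report (8, 14, 13): truth gives 2, best alternative gives 2.
Others report (8, 14, 14): truth gives 2, best alternative gives 2.
(Remaining 58 profiles checked similarly; truth is weakly best in each.)
In every case the truthful report is at least as good as any alternative, so it is a dominant strategy.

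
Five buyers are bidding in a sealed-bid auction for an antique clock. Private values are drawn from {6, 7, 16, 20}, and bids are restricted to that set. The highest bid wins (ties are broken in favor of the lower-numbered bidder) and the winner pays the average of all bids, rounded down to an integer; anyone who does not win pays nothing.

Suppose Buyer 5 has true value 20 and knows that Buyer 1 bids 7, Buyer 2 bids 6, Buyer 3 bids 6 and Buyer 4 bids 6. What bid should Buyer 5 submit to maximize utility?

Bid 6: loses, pays 0, utility 0.
Bid 7: loses, pays 0, utility 0.
Bid 16: wins, pays 8, utility 20 - 8 = 12.
Bid 20: wins, pays 9, utility 20 - 9 = 11.
The best choice is 16 with utility 12.

16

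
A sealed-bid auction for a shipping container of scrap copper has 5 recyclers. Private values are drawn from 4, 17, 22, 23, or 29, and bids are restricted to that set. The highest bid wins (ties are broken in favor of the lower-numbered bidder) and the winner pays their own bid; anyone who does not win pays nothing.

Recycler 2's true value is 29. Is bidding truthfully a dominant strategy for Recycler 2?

Consider the case where Recycler 1 bids 4, Recycler 3 bids 4, Recycler 4 bids 4 and Recycler 5 bids 4.
Truthful bid 29: wins, pays 29, utility 29 - 29 = 0.
Bid 17 instead: wins, pays 17, utility 29 - 17 = 12.
Since 12 > 0, bidding 17 is strictly better here, so truthful bidding is not dominant.

No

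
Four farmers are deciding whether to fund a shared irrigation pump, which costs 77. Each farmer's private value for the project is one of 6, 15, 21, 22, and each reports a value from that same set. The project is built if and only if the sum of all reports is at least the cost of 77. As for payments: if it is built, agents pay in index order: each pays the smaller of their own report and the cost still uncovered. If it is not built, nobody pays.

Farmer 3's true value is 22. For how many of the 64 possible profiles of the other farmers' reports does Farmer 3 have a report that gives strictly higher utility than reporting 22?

20

Others report (15, 21, 21): truth gives 0; report 21 gives 1 > 0. Violating.
Others report (15, 21, 22): truth gives 0; report 21 gives 1 > 0. Violating.
Others report (15, 22, 21): truth gives 0; report 21 gives 1 > 0. Violating.
Others report (15, 22, 22): truth gives 0; report 21 gives 1 > 0. Violating.
Others report (6, 6, 6): truth gives 0; no alternative beats it.
Others report (6, 6, 15): truth gives 0; no alternative beats it.
(Checking all 64 profiles: 20 have a profitable deviation, 44 do not.)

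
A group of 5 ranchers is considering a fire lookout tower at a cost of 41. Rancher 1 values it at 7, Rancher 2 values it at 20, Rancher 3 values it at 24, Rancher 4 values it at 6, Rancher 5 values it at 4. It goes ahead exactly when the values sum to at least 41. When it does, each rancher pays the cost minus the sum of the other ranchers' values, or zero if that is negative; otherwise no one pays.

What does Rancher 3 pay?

Total value 61 ≥ cost 41, so the project is built.
The other ranchers' values sum to 37.
Cost minus that sum is 41 - 37 = 4.

4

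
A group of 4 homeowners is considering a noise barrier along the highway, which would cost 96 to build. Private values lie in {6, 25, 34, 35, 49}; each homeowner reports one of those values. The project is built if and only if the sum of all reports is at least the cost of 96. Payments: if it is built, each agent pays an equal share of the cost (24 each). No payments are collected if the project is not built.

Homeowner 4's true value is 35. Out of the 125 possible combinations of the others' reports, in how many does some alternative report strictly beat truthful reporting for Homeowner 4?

6

Others report (6, 6, 35): truth gives 0; report 49 gives 11 > 0. Violating.
Others report (6, 25, 25): truth gives 0; report 49 gives 11 > 0. Violating.
Others report (6, 35, 6): truth gives 0; report 49 gives 11 > 0. Violating.
Others report (25, 6, 25): truth gives 0; report 49 gives 11 > 0. Violating.
Others report (6, 6, 6): truth gives 0; no alternative beats it.
Others report (6, 6, 25): truth gives 0; no alternative beats it.
(Checking all 125 profiles: 6 have a profitable deviation, 119 do not.)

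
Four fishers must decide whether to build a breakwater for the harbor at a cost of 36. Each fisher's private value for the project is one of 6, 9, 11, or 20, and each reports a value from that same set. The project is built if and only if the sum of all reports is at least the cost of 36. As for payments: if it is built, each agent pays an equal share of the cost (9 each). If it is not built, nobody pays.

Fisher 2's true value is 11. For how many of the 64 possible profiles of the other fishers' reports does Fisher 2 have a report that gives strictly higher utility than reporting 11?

Others report (6, 6, 6): truth gives 0; report 20 gives 2 > 0. Violating.
Others report (6, 6, 9): truth gives 0; report 20 gives 2 > 0. Violating.
Others report (6, 6, 11): truth gives 0; report 20 gives 2 > 0. Violating.
Others report (6, 9, 6): truth gives 0; report 20 gives 2 > 0. Violating.
Others report (6, 6, 20): truth gives 2; no alternative beats it.
Others report (6, 9, 11): truth gives 2; no alternative beats it.
(Checking all 64 profiles: 10 have a profitable deviation, 54 do not.)

10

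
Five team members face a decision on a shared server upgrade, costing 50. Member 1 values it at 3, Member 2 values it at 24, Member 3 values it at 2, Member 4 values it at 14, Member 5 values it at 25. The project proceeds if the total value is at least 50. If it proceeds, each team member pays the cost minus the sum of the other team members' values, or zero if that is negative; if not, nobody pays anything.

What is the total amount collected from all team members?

13

Total value 68 ≥ cost 50, so it is built.
Member 1: others sum to 65; max(0, 50 - 65) = 0.
Member 2: others sum to 44; max(0, 50 - 44) = 6.
Member 3: others sum to 66; max(0, 50 - 66) = 0.
Member 4: others sum to 54; max(0, 50 - 54) = 0.
Member 5: others sum to 43; max(0, 50 - 43) = 7.
Total collected = 0 + 6 + 0 + 0 + 7 = 13.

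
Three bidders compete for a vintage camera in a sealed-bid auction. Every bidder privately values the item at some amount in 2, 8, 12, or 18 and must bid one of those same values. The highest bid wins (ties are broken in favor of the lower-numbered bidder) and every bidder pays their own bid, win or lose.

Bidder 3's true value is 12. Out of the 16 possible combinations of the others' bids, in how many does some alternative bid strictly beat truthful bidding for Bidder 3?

Others bid (2, 2): truth gives 0; bid 8 gives 4 > 0. Violating.
Others bid (2, 12): truth gives -12; bid 2 gives -2 > -12. Violating.
Others bid (2, 18): truth gives -12; bid 2 gives -2 > -12. Violating.
Others bid (8, 12): truth gives -12; bid 2 gives -2 > -12. Violating.
Others bid (2, 8): truth gives 0; no alternative beats it.
Others bid (8, 2): truth gives 0; no alternative beats it.
(Checking all 16 profiles: 13 have a profitable deviation, 3 do not.)

13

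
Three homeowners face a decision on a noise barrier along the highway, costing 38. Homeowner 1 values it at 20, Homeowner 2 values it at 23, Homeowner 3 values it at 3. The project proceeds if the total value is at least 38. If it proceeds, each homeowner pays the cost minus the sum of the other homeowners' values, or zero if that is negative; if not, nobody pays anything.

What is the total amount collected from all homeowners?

27

Total value 46 ≥ cost 38, so it is built.
Homeowner 1: others sum to 26; max(0, 38 - 26) = 12.
Homeowner 2: others sum to 23; max(0, 38 - 23) = 15.
Homeowner 3: others sum to 43; max(0, 38 - 43) = 0.
Total collected = 12 + 15 + 0 = 27.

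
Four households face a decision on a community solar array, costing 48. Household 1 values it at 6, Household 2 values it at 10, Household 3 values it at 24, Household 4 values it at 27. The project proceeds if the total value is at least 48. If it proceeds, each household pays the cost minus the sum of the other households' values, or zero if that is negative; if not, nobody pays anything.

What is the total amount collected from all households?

13

Total value 67 ≥ cost 48, so it is built.
Household 1: others sum to 61; max(0, 48 - 61) = 0.
Household 2: others sum to 57; max(0, 48 - 57) = 0.
Household 3: others sum to 43; max(0, 48 - 43) = 5.
Household 4: others sum to 40; max(0, 48 - 40) = 8.
Total collected = 0 + 0 + 5 + 8 = 13.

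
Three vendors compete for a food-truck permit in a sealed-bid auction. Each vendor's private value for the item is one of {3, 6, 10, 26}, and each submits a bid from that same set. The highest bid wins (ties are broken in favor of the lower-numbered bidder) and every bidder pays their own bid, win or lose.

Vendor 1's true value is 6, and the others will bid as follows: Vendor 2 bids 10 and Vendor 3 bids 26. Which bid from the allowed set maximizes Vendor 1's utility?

Bid 3: loses but pays 3, utility -3.
Bid 6: loses but pays 6, utility -6.
Bid 10: loses but pays 10, utility -10.
Bid 26: wins, pays 26, utility 6 - 26 = -20.
The best choice is 3 with utility -3.

3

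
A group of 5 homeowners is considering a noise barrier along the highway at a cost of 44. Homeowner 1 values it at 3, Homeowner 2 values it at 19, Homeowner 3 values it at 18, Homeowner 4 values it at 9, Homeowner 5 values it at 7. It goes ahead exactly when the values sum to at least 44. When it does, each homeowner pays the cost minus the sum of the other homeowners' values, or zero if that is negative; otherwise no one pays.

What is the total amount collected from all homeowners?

13

Total value 56 ≥ cost 44, so it is built.
Homeowner 1: others sum to 53; max(0, 44 - 53) = 0.
Homeowner 2: others sum to 37; max(0, 44 - 37) = 7.
Homeowner 3: others sum to 38; max(0, 44 - 38) = 6.
Homeowner 4: others sum to 47; max(0, 44 - 47) = 0.
Homeowner 5: others sum to 49; max(0, 44 - 49) = 0.
Total collected = 0 + 7 + 6 + 0 + 0 = 13.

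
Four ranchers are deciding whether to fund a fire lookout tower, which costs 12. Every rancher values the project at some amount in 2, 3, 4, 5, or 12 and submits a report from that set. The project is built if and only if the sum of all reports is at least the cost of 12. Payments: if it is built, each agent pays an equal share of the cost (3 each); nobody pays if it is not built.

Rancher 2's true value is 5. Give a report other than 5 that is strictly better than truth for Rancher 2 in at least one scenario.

Suppose Rancher 1 reports 2, Rancher 3 reports 2 and Rancher 4 reports 2.
Report 5: project not built, utility 0.
Report 12: project built, pays 3, utility 5 - 3 = 2.
So reporting 12 beats truth here (2 > 0).

12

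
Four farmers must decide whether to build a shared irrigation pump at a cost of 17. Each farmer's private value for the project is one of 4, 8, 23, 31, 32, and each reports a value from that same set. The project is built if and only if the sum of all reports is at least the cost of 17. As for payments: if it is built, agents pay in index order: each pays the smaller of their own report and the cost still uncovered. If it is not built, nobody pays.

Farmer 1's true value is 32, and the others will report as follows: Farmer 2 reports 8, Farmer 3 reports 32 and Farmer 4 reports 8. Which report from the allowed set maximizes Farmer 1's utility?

4

Report 4: project built, pays 4, utility 32 - 4 = 28.
Report 8: project built, pays 8, utility 32 - 8 = 24.
Report 23: project built, pays 17, utility 32 - 17 = 15.
Report 31: project built, pays 17, utility 32 - 17 = 15.
Report 32: project built, pays 17, utility 32 - 17 = 15.
The best choice is 4 with utility 28.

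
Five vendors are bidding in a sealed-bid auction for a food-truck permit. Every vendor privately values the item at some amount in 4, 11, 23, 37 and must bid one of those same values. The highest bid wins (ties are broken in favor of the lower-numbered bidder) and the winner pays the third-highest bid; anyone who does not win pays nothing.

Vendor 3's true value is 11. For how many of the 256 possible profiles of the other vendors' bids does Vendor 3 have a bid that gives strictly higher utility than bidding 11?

8

Others bid (4, 4, 4, 23): truth gives 0; bid 23 gives 7 > 0. Violating.
Others bid (4, 4, 4, 37): truth gives 0; bid 37 gives 7 > 0. Violating.
Others bid (4, 4, 23, 4): truth gives 0; bid 23 gives 7 > 0. Violating.
Others bid (4, 4, 37, 4): truth gives 0; bid 37 gives 7 > 0. Violating.
Others bid (4, 4, 4, 4): truth gives 7; no alternative beats it.
Others bid (4, 4, 4, 11): truth gives 7; no alternative beats it.
(Checking all 256 profiles: 8 have a profitable deviation, 248 do not.)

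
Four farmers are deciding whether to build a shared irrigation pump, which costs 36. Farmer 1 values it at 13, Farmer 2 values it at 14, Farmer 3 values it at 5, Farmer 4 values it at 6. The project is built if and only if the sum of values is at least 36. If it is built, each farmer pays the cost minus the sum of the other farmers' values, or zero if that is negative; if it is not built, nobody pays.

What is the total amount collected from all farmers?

Total value 38 ≥ cost 36, so it is built.
Farmer 1: others sum to 25; max(0, 36 - 25) = 11.
Farmer 2: others sum to 24; max(0, 36 - 24) = 12.
Farmer 3: others sum to 33; max(0, 36 - 33) = 3.
Farmer 4: others sum to 32; max(0, 36 - 32) = 4.
Total collected = 11 + 12 + 3 + 4 = 30.

30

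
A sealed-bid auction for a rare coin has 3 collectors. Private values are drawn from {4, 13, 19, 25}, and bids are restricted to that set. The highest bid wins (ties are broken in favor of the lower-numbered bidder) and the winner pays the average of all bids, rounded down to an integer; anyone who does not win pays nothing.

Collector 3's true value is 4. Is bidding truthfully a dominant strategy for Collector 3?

Check each profile of the others' bids and compare truth against every alternative bid.
Others bid (4, 4): truth gives 0, best alternative gives -3.
Others bid (4, 13): truth gives 0, best alternative gives 0.
Others bid (4, 19): truth gives 0, best alternative gives 0.
Others bid (4, 25): truth gives 0, best alternative gives 0.
Others bid (13, 4): truth gives 0, best alternative gives 0.
Others bid (13, 13): truth gives 0, best alternative gives 0.
(Remaining 10 profiles checked similarly; truth is weakly best in each.)
In every case the truthful bid is at least as good as any alternative, so it is a dominant strategy.

Yes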